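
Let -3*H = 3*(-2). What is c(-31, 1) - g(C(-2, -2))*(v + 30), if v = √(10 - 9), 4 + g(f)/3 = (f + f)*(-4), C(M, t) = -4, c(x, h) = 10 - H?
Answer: -2596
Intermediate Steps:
H = 2 (H = -(-2) = -⅓*(-6) = 2)
c(x, h) = 8 (c(x, h) = 10 - 1*2 = 10 - 2 = 8)
g(f) = -12 - 24*f (g(f) = -12 + 3*((f + f)*(-4)) = -12 + 3*((2*f)*(-4)) = -12 + 3*(-8*f) = -12 - 24*f)
v = 1 (v = √1 = 1)
c(-31, 1) - g(C(-2, -2))*(v + 30) = 8 - (-12 - 24*(-4))*(1 + 30) = 8 - (-12 + 96)*31 = 8 - 84*31 = 8 - 1*2604 = 8 - 2604 = -2596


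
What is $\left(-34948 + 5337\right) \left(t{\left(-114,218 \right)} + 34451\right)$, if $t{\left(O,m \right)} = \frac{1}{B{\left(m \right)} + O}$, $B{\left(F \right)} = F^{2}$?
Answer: $- \frac{48364295106621}{47410} \approx -1.0201 \cdot 10^{9}$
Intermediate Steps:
$t{\left(O,m \right)} = \frac{1}{O + m^{2}}$ ($t{\left(O,m \right)} = \frac{1}{m^{2} + O} = \frac{1}{O + m^{2}}$)
$\left(-34948 + 5337\right) \left(t{\left(-114,218 \right)} + 34451\right) = \left(-34948 + 5337\right) \left(\frac{1}{-114 + 218^{2}} + 34451\right) = - 29611 \left(\frac{1}{-114 + 47524} + 34451\right) = - 29611 \left(\frac{1}{47410} + 34451\right) = \left(-29611\right) \frac{1633321911}{47410} = - \frac{48364295106621}{47410}$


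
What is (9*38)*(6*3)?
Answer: 6156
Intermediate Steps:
(9*38)*(6*3) = 342*18 = 6156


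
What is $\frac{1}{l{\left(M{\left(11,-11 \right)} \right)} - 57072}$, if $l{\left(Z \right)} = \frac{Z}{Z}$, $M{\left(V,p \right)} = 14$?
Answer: $- \frac{1}{57071} \approx -1.7522 \cdot 10^{-5}$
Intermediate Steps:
$l{\left(Z \right)} = 1$
$\frac{1}{l{\left(M{\left(11,-11 \right)} \right)} - 57072} = \frac{1}{1 - 57072} = \frac{1}{-57071} = - \frac{1}{57071}$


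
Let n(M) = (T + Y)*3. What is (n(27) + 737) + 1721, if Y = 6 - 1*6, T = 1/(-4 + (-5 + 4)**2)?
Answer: 2457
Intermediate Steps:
T = -1/3 (T = 1/(-4 + (-1)**2) = 1/(-4 + 1) = 1/(-3) = -1/3 ≈ -0.33333)
Y = 0 (Y = 6 - 6 = 0)
n(M) = -1 (n(M) = (-1/3 + 0)*3 = -1/3*3 = -1)
(n(27) + 737) + 1721 = (-1 + 737) + 1721 = 736 + 1721 = 2457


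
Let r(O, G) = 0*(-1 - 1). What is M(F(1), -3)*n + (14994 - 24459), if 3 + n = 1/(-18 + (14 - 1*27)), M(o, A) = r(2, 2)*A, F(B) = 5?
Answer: -9465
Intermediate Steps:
r(O, G) = 0 (r(O, G) = 0*(-2) = 0)
M(o, A) = 0 (M(o, A) = 0*A = 0)
n = -94/31 (n = -3 + 1/(-18 + (14 - 1*27)) = -3 + 1/(-18 + (14 - 27)) = -3 + 1/(-18 - 13) = -3 + 1/(-31) = -3 - 1/31 = -94/31 ≈ -3.0323)
M(F(1), -3)*n + (14994 - 24459) = 0*(-94/31) + (14994 - 24459) = 0 - 9465 = -9465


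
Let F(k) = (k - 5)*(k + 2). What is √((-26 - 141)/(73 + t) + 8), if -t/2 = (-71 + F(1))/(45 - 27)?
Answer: √817145/370 ≈ 2.4431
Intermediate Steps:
F(k) = (-5 + k)*(2 + k)
t = 83/9 (t = -2*(-71 + (-10 + 1² - 3*1))/(45 - 27) = -2*(-71 + (-10 + 1 - 3))/18 = -2*(-71 - 12)/18 = -(-166)/18 = -2*(-83/18) = 83/9 ≈ 9.2222)
√((-26 - 141)/(73 + t) + 8) = √((-26 - 141)/(73 + 83/9) + 8) = √(-167/740/9 + 8) = √(-167*9/740 + 8) = √(-1503/740 + 8) = √(4417/740) = √817145/370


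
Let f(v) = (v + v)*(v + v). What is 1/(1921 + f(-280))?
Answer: 1/315521 ≈ 3.1694e-6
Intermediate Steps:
f(v) = 4*v² (f(v) = (2*v)*(2*v) = 4*v²)
1/(1921 + f(-280)) = 1/(1921 + 4*(-280)²) = 1/(1921 + 4*78400) = 1/(1921 + 313600) = 1/315521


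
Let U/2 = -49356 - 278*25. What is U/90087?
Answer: -112612/90087 ≈ -1.2500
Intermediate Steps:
U = -112612 (U = 2*(-49356 - 278*25) = 2*(-49356 - 1*6950) = 2*(-49356 - 6950) = 2*(-56306) = -112612)
U/90087 = -112612/90087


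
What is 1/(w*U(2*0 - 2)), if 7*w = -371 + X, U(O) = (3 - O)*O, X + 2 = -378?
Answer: 7/7510 ≈ 0.00093209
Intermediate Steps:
X = -380 (X = -2 - 378 = -380)
U(O) = O*(3 - O)
w = -751/7 (w = (-371 - 380)/7 = (1/7)*(-751) = -751/7 ≈ -107.29)
1/(w*U(2*0 - 2)) = 1/(-751*(2*0 - 2)*(3 - (2*0 - 2))/7) = 1/(-751*(0 - 2)*(3 - (0 - 2))/7) = 1/(-(-1502)*(3 - 1*(-2))/7) = 1/(-(-1502)*(3 + 2)/7) = 1/(-(-1502)*5/7) = 1/(-751/7*(-10)) = 1/(7510/7) = 7/7510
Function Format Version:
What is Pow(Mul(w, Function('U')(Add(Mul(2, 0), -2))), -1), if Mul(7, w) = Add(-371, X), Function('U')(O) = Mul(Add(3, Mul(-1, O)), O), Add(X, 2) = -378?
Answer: Rational(7, 7510) ≈ 0.00093209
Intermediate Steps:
X = -380 (X = Add(-2, -378) = -380)
Function('U')(O) = Mul(O, Add(3, Mul(-1, O)))
w = Rational(-751, 7) (w = Mul(Rational(1, 7), Add(-371, -380)) = Mul(Rational(1, 7), -751) = Rational(-751, 7) ≈ -107.29)
Pow(Mul(w, Function('U')(Add(Mul(2, 0), -2))), -1) = Pow(Mul(Rational(-751, 7), Mul(Add(Mul(2, 0), -2), Add(3, Mul(-1, Add(Mul(2, 0), -2))))), -1) = Pow(Mul(Rational(-751, 7), Mul(Add(0, -2), Add(3, Mul(-1, Add(0, -2))))), -1) = Pow(Mul(Rational(-751, 7), Mul(-2, Add(3, Mul(-1, -2)))), -1) = Pow(Mul(Rational(-751, 7), Mul(-2, Add(3, 2))), -1) = Pow(Mul(Rational(-751, 7), Mul(-2, 5)), -1) = Pow(Mul(Rational(-751, 7), -10), -1) = Pow(Rational(7510, 7), -1) = Rational(7, 7510)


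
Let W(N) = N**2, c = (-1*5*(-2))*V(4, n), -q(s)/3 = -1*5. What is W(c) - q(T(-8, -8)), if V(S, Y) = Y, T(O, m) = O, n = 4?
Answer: 1585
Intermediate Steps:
q(s) = 15 (q(s) = -(-3)*5 = -3*(-5) = 15)
c = 40 (c = (-1*5*(-2))*4 = -5*(-2)*4 = 10*4 = 40)
W(c) - q(T(-8, -8)) = 40**2 - 1*15 = 1600 - 15 = 1585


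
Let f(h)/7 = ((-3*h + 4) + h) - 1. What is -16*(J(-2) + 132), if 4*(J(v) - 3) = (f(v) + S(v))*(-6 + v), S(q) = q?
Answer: -656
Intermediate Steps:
f(h) = 21 - 14*h (f(h) = 7*(((-3*h + 4) + h) - 1) = 7*(((4 - 3*h) + h) - 1) = 7*((4 - 2*h) - 1) = 7*(3 - 2*h) = 21 - 14*h)
J(v) = 3 + (-6 + v)*(21 - 13*v)/4 (J(v) = 3 + (((21 - 14*v) + v)*(-6 + v))/4 = 3 + ((21 - 13*v)*(-6 + v))/4 = 3 + ((-6 + v)*(21 - 13*v))/4 = 3 + (-6 + v)*(21 - 13*v)/4)
-16*(J(-2) + 132) = -16*((-57/2 - 13/4*(-2)² + (99/4)*(-2)) + 132) = -16*((-57/2 - 13/4*4 - 99/2) + 132) = -16*((-57/2 - 13 - 99/2) + 132) = -16*(-91 + 132) = -16*41 = -656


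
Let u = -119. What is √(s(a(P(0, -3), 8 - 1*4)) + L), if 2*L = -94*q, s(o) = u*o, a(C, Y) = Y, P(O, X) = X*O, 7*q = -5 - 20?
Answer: I*√15099/7 ≈ 17.554*I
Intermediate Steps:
q = -25/7 (q = (-5 - 20)/7 = (⅐)*(-25) = -25/7 ≈ -3.5714)
P(O, X) = O*X
s(o) = -119*o
L = 1175/7 (L = (-94*(-25/7))/2 = (½)*(2350/7) = 1175/7 ≈ 167.86)
√(s(a(P(0, -3), 8 - 1*4)) + L) = √(-119*(8 - 1*4) + 1175/7) = √(-119*(8 - 4) + 1175/7) = √(-119*4 + 1175/7) = √(-476 + 1175/7) = √(-2157/7) = I*√15099/7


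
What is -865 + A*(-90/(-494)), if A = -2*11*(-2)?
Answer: -211675/247 ≈ -856.98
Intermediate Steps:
A = 44 (A = -22*(-2) = 44)
-865 + A*(-90/(-494)) = -865 + 44*(-90/(-494)) = -865 + 44*(-90*(-1/494)) = -865 + 44*(45/247) = -865 + 1980/247 = -211675/247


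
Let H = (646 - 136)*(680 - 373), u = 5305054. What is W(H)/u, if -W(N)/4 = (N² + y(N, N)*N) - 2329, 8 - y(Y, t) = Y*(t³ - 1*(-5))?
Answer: 11069393651311712360130514/156031 ≈ 7.0944e+19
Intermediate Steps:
y(Y, t) = 8 - Y*(5 + t³) (y(Y, t) = 8 - Y*(t³ - 1*(-5)) = 8 - Y*(t³ + 5) = 8 - Y*(5 + t³))
H = 156570 (H = 510*307 = 156570)
W(N) = 9316 - 4*N² - 4*N*(8 - N⁴ - 5*N) (W(N) = -4*((N² + (8 - 5*N - N*N³)*N) - 2329) = -4*((N² + (8 - 5*N - N⁴)*N) - 2329) = -4*((N² + (8 - N⁴ - 5*N)*N) - 2329) = -4*((N² + N*(8 - N⁴ - 5*N)) - 2329) = -4*(-2329 + N² + N*(8 - N⁴ - 5*N)) = 9316 - 4*N² - 4*N*(8 - N⁴ - 5*N))
W(H)/u = (9316 - 32*156570 + 4*156570⁵ + 16*156570²)/5305054 = (9316 - 5010240 + 4*94089846036149457005700000 + 16*24514164900)*(1/5305054) = (9316 - 5010240 + 376359384144597828022800000 + 392226638400)*(1/5305054) = 376359384144598220244437476*(1/5305054) = 11069393651311712360130514/156031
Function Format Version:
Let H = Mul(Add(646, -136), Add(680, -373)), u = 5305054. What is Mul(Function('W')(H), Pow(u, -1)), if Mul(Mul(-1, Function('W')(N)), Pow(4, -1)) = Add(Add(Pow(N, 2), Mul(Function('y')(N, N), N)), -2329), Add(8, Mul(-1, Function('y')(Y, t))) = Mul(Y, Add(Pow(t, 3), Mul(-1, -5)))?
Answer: Rational(11069393651311712360130514, 156031) ≈ 7.0944e+19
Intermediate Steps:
Function('y')(Y, t) = Add(8, Mul(-1, Y, Add(5, Pow(t, 3)))) (Function('y')(Y, t) = Add(8, Mul(-1, Mul(Y, Add(Pow(t, 3), Mul(-1, -5))))) = Add(8, Mul(-1, Mul(Y, Add(Pow(t, 3), 5)))) = Add(8, Mul(-1, Mul(Y, Add(5, Pow(t, 3))))) = Add(8, Mul(-1, Y, Add(5, Pow(t, 3)))))
H = 156570 (H = Mul(510, 307) = 156570)
Function('W')(N) = Add(9316, Mul(-4, Pow(N, 2)), Mul(-4, N, Add(8, Mul(-1, Pow(N, 4)), Mul(-5, N)))) (Function('W')(N) = Mul(-4, Add(Add(Pow(N, 2), Mul(Add(8, Mul(-5, N), Mul(-1, N, Pow(N, 3))), N)), -2329)) = Mul(-4, Add(Add(Pow(N, 2), Mul(Add(8, Mul(-5, N), Mul(-1, Pow(N, 4))), N)), -2329)) = Mul(-4, Add(Add(Pow(N, 2), Mul(Add(8, Mul(-1, Pow(N, 4)), Mul(-5, N)), N)), -2329)) = Mul(-4, Add(Add(Pow(N, 2), Mul(N, Add(8, Mul(-1, Pow(N, 4)), Mul(-5, N)))), -2329)) = Mul(-4, Add(-2329, Pow(N, 2), Mul(N, Add(8, Mul(-1, Pow(N, 4)), Mul(-5, N))))) = Add(9316, Mul(-4, Pow(N, 2)), Mul(-4, N, Add(8, Mul(-1, Pow(N, 4)), Mul(-5, N)))))
Mul(Function('W')(H), Pow(u, -1)) = Mul(Add(9316, Mul(-32, 156570), Mul(4, Pow(156570, 5)), Mul(16, Pow(156570, 2))), Pow(5305054, -1)) = Mul(Add(9316, -5010240, Mul(4, 94089846036149457005700000), Mul(16, 24514164900)), Rational(1, 5305054)) = Mul(Add(9316, -5010240, 376359384144597828022800000, 392226638400), Rational(1, 5305054)) = Mul(376359384144598220244437476, Rational(1, 5305054)) = Rational(11069393651311712360130514, 156031)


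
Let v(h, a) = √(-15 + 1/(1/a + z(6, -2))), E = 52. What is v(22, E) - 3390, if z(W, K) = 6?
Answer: -3390 + I*√1453259/313 ≈ -3390.0 + 3.8515*I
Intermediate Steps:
v(h, a) = √(-15 + 1/(6 + 1/a)) (v(h, a) = √(-15 + 1/(1/a + 6)) = √(-15 + 1/(6 + 1/a)))
v(22, E) - 3390 = √((-15 - 89*52)/(1 + 6*52)) - 3390 = √((-15 - 4628)/(1 + 312)) - 3390 = √(-4643/313) - 3390 = I*√1453259/313 - 3390 = -3390 + I*√1453259/313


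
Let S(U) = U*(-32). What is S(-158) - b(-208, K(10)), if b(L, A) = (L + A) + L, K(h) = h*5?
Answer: 5422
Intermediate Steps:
S(U) = -32*U
K(h) = 5*h
b(L, A) = A + 2*L (b(L, A) = (A + L) + L = A + 2*L)
S(-158) - b(-208, K(10)) = -32*(-158) - (5*10 + 2*(-208)) = 5056 - (50 - 416) = 5056 - 1*(-366) = 5056 + 366 = 5422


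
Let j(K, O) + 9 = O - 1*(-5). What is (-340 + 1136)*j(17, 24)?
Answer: 15920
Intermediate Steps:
j(K, O) = -4 + O (j(K, O) = -9 + (O - 1*(-5)) = -9 + (O + 5) = -9 + (5 + O) = -4 + O)
(-340 + 1136)*j(17, 24) = (-340 + 1136)*(-4 + 24) = 796*20 = 15920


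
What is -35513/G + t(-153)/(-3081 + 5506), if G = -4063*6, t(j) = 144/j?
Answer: 86096081/59116650 ≈ 1.4564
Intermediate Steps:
G = -24378
-35513/G + t(-153)/(-3081 + 5506) = -35513/(-24378) + (144/(-153))/(-3081 + 5506) = -35513*(-1/24378) + (144*(-1/153))/2425 = 2089/1434 - 16/17*1/2425 = 2089/1434 - 16/41225 = 86096081/59116650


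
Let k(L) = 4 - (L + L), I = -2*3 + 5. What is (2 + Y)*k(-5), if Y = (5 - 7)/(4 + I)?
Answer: 56/3 ≈ 18.667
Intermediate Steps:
I = -1 (I = -6 + 5 = -1)
Y = -⅔ (Y = (5 - 7)/(4 - 1) = -2/3 = -2*⅓ = -⅔ ≈ -0.66667)
k(L) = 4 - 2*L
(2 + Y)*k(-5) = (2 - ⅔)*(4 - 2*(-5)) = 4*(4 + 10)/3 = (4/3)*14 = 56/3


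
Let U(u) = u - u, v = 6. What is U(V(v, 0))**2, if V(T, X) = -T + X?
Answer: 0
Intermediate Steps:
V(T, X) = X - T
U(u) = 0
U(V(v, 0))**2 = 0**2 = 0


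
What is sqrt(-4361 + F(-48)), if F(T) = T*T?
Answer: 11*I*sqrt(17) ≈ 45.354*I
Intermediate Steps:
F(T) = T**2
sqrt(-4361 + F(-48)) = sqrt(-4361 + (-48)**2) = sqrt(-4361 + 2304) = sqrt(-2057) = 11*I*sqrt(17)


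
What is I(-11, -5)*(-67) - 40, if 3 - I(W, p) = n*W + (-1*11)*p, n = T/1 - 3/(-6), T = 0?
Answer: 6151/2 ≈ 3075.5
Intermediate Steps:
n = ½ (n = 0/1 - 3/(-6) = 0*1 - 3*(-⅙) = 0 + ½ = ½ ≈ 0.50000)
I(W, p) = 3 + 11*p - W/2 (I(W, p) = 3 - (W/2 + (-1*11)*p) = 3 - (W/2 - 11*p) = 3 + (11*p - W/2) = 3 + 11*p - W/2)
I(-11, -5)*(-67) - 40 = (3 + 11*(-5) - ½*(-11))*(-67) - 40 = (3 - 55 + 11/2)*(-67) - 40 = -93/2*(-67) - 40 = 6231/2 - 40 = 6151/2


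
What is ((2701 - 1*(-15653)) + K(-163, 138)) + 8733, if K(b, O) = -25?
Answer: 27062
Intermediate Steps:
((2701 - 1*(-15653)) + K(-163, 138)) + 8733 = ((2701 - 1*(-15653)) - 25) + 8733 = ((2701 + 15653) - 25) + 8733 = (18354 - 25) + 8733 = 18329 + 8733 = 27062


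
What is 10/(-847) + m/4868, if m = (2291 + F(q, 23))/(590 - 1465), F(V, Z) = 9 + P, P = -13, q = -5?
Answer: -6361727/515399500 ≈ -0.012343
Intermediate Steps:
F(V, Z) = -4 (F(V, Z) = 9 - 13 = -4)
m = -2287/875 (m = (2291 - 4)/(590 - 1465) = 2287/(-875) = 2287*(-1/875) = -2287/875 ≈ -2.6137)
10/(-847) + m/4868 = 10/(-847) - 2287/875/4868 = 10*(-1/847) - 2287/875*1/4868 = -10/847 - 2287/4259500 = -6361727/515399500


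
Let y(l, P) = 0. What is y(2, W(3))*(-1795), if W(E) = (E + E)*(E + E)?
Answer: 0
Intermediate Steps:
W(E) = 4*E² (W(E) = (2*E)*(2*E) = 4*E²)
y(2, W(3))*(-1795) = 0*(-1795) = 0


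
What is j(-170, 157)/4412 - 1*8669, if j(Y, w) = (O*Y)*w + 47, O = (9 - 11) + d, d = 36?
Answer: -39155041/4412 ≈ -8874.7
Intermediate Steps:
O = 34 (O = (9 - 11) + 36 = -2 + 36 = 34)
j(Y, w) = 47 + 34*Y*w (j(Y, w) = (34*Y)*w + 47 = 34*Y*w + 47 = 47 + 34*Y*w)
j(-170, 157)/4412 - 1*8669 = (47 + 34*(-170)*157)/4412 - 1*8669 = (47 - 907460)*(1/4412) - 8669 = -907413*1/4412 - 8669 = -907413/4412 - 8669 = -39155041/4412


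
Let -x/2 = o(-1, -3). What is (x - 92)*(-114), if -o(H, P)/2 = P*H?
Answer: 9120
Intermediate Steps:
o(H, P) = -2*H*P (o(H, P) = -2*P*H = -2*H*P)
x = 12 (x = -(-4)*(-1)*(-3) = -2*(-6) = 12)
(x - 92)*(-114) = (12 - 92)*(-114) = -80*(-114) = 9120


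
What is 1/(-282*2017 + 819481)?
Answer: 1/250687 ≈ 3.9890e-6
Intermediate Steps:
1/(-282*2017 + 819481) = 1/(-568794 + 819481) = 1/250687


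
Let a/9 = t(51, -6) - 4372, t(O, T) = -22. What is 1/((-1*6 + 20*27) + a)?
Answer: -1/39012 ≈ -2.5633e-5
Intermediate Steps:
a = -39546 (a = 9*(-22 - 4372) = 9*(-4394) = -39546)
1/((-1*6 + 20*27) + a) = 1/((-1*6 + 20*27) - 39546) = 1/((-6 + 540) - 39546) = 1/(534 - 39546) = 1/(-39012) = -1/39012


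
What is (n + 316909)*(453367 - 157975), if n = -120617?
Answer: 57983086464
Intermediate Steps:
(n + 316909)*(453367 - 157975) = (-120617 + 316909)*(453367 - 157975) = 196292*295392 = 57983086464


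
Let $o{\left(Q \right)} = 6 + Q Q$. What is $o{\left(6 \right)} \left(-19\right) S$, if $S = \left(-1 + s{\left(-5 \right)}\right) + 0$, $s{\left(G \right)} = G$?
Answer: $4788$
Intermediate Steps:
$S = -6$ ($S = \left(-1 - 5\right) + 0 = -6 + 0 = -6$)
$o{\left(Q \right)} = 6 + Q^{2}$
$o{\left(6 \right)} \left(-19\right) S = \left(6 + 6^{2}\right) \left(-19\right) \left(-6\right) = \left(6 + 36\right) \left(-19\right) \left(-6\right) = 42 \left(-19\right) \left(-6\right) = \left(-798\right) \left(-6\right) = 4788$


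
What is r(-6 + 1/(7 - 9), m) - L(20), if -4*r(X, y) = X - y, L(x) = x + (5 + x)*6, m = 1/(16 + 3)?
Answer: -25591/152 ≈ -168.36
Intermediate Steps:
m = 1/19 ≈ 0.052632
L(x) = 30 + 7*x (L(x) = x + (30 + 6*x) = 30 + 7*x)
r(X, y) = -X/4 + y/4 (r(X, y) = -(X - y)/4 = -X/4 + y/4)
r(-6 + 1/(7 - 9), m) - L(20) = (-(-6 + 1/(7 - 9))/4 + (¼)*(1/19)) - (30 + 7*20) = (-(-6 + 1/(-2))/4 + 1/76) - (30 + 140) = (-(-6 - ½)/4 + 1/76) - 1*170 = (-¼*(-13/2) + 1/76) - 170 = (13/8 + 1/76) - 170 = 249/152 - 170 = -25591/152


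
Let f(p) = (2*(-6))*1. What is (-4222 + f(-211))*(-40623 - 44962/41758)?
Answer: 3591236874932/20879 ≈ 1.7200e+8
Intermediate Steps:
f(p) = -12 (f(p) = -12*1 = -12)
(-4222 + f(-211))*(-40623 - 44962/41758) = (-4222 - 12)*(-40623 - 44962/41758) = -4234*(-40623 - 44962*1/41758) = -4234*(-40623 - 22481/20879) = -4234*(-848190098/20879) = 3591236874932/20879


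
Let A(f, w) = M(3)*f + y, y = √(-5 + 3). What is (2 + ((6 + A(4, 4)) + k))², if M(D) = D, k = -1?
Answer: (19 + I*√2)² ≈ 359.0 + 53.74*I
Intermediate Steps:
y = I*√2 (y = √(-2) = I*√2 ≈ 1.4142*I)
A(f, w) = 3*f + I*√2
(2 + ((6 + A(4, 4)) + k))² = (2 + ((6 + (3*4 + I*√2)) - 1))² = (2 + ((6 + (12 + I*√2)) - 1))² = (2 + ((18 + I*√2) - 1))² = (2 + (17 + I*√2))² = (19 + I*√2)²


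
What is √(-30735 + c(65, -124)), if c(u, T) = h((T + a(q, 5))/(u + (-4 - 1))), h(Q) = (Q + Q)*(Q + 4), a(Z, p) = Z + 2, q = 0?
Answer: I*√27668698/30 ≈ 175.34*I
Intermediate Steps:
a(Z, p) = 2 + Z
h(Q) = 2*Q*(4 + Q) (h(Q) = (2*Q)*(4 + Q) = 2*Q*(4 + Q))
c(u, T) = 2*(2 + T)*(4 + (2 + T)/(-5 + u))/(-5 + u) (c(u, T) = 2*((T + (2 + 0))/(u + (-4 - 1)))*(4 + (T + (2 + 0))/(u + (-4 - 1))) = 2*((T + 2)/(u - 5))*(4 + (T + 2)/(u - 5)) = 2*((2 + T)/(-5 + u))*(4 + (2 + T)/(-5 + u)) = 2*(2 + T)*(4 + (2 + T)/(-5 + u))/(-5 + u))
√(-30735 + c(65, -124)) = √(-30735 + 2*(2 - 124)*(-18 - 124 + 4*65)/(-5 + 65)²) = √(-30735 + 2*(-122)*(-18 - 124 + 260)/60²) = √(-30735 + 2*(1/3600)*(-122)*118) = √(-30735 - 3599/450) = √(-13834349/450) = I*√27668698/30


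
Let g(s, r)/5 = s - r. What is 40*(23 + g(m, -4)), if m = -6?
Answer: 520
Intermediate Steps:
g(s, r) = -5*r + 5*s (g(s, r) = 5*(s - r) = -5*r + 5*s)
40*(23 + g(m, -4)) = 40*(23 + (-5*(-4) + 5*(-6))) = 40*(23 + (20 - 30)) = 40*(23 - 10) = 40*13 = 520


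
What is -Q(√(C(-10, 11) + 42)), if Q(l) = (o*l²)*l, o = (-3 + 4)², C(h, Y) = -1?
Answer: -41*√41 ≈ -262.53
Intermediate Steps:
o = 1 (o = 1² = 1)
Q(l) = l³ (Q(l) = (1*l²)*l = l²*l = l³)
-Q(√(C(-10, 11) + 42)) = -(√(-1 + 42))³ = -(√41)³ = -41*√41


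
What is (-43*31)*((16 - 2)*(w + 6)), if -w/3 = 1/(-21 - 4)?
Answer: -2855286/25 ≈ -1.1421e+5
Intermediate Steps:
w = 3/25 (w = -3/(-21 - 4) = -3/(-25) = -3*(-1/25) = 3/25 ≈ 0.12000)
(-43*31)*((16 - 2)*(w + 6)) = (-43*31)*((16 - 2)*(3/25 + 6)) = -18662*153/25 = -1333*2142/25 = -2855286/25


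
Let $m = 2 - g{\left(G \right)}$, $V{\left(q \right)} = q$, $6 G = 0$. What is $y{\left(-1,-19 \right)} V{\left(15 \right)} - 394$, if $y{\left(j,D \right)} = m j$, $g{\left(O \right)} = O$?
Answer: $-424$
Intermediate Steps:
$G = 0$ ($G = \frac{1}{6} \cdot 0 = 0$)
$m = 2$ ($m = 2 - 0 = 2 + 0 = 2$)
$y{\left(j,D \right)} = 2 j$
$y{\left(-1,-19 \right)} V{\left(15 \right)} - 394 = 2 \left(-1\right) 15 - 394 = \left(-2\right) 15 - 394 = -30 - 394 = -424$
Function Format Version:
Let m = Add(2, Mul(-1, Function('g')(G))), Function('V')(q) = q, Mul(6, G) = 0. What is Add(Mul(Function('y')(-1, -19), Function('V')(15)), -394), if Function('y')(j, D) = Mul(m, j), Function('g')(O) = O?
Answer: -424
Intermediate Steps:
G = 0 (G = Mul(Rational(1, 6), 0) = 0)
m = 2 (m = Add(2, Mul(-1, 0)) = Add(2, 0) = 2)
Function('y')(j, D) = Mul(2, j)
Add(Mul(Function('y')(-1, -19), Function('V')(15)), -394) = Add(Mul(Mul(2, -1), 15), -394) = Add(Mul(-2, 15), -394) = Add(-30, -394) = -424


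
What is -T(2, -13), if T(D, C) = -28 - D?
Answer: 30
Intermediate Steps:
-T(2, -13) = -(-28 - 1*2) = -(-28 - 2) = -1*(-30) = 30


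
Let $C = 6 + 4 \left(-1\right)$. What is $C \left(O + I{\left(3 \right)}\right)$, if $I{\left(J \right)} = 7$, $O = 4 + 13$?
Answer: $48$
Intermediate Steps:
$O = 17$
$C = 2$ ($C = 6 - 4 = 2$)
$C \left(O + I{\left(3 \right)}\right) = 2 \left(17 + 7\right) = 2 \cdot 24 = 48$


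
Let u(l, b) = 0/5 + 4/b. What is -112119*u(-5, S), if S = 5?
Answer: -448476/5 ≈ -89695.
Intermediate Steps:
u(l, b) = 4/b (u(l, b) = 0*(⅕) + 4/b = 0 + 4/b = 4/b)
-112119*u(-5, S) = -448476/5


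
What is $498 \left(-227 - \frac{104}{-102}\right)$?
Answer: $- \frac{1913150}{17} \approx -1.1254 \cdot 10^{5}$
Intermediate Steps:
$498 \left(-227 - \frac{104}{-102}\right) = 498 \left(-227 - - \frac{52}{51}\right) = 498 \left(-227 + \frac{52}{51}\right) = 498 \left(- \frac{11525}{51}\right) = - \frac{1913150}{17}$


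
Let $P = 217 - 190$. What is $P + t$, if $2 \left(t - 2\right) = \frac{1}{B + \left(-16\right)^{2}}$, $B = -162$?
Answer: $\frac{5453}{188} \approx 29.005$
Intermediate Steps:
$P = 27$
$t = \frac{377}{188}$ ($t = 2 + \frac{1}{2 \left(-162 + \left(-16\right)^{2}\right)} = 2 + \frac{1}{2 \left(-162 + 256\right)} = 2 + \frac{1}{2 \cdot 94} = 2 + \frac{1}{2} \cdot \frac{1}{94} = 2 + \frac{1}{188} = \frac{377}{188} \approx 2.0053$)
$P + t = 27 + \frac{377}{188} = \frac{5453}{188}$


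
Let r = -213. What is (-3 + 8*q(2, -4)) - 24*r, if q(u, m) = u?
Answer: 5125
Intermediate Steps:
(-3 + 8*q(2, -4)) - 24*r = (-3 + 8*2) - 24*(-213) = (-3 + 16) + 5112 = 13 + 5112 = 5125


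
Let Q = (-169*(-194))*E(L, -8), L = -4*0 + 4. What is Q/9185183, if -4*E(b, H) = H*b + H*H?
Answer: -262288/9185183 ≈ -0.028556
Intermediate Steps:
L = 4 (L = 0 + 4 = 4)
E(b, H) = -H**2/4 - H*b/4 (E(b, H) = -(H*b + H*H)/4 = -(H*b + H**2)/4 = -(H**2 + H*b)/4 = -H**2/4 - H*b/4)
Q = -262288 (Q = (-169*(-194))*(-1/4*(-8)*(-8 + 4)) = 32786*(-1/4*(-8)*(-4)) = 32786*(-8) = -262288)
Q/9185183 = -262288/9185183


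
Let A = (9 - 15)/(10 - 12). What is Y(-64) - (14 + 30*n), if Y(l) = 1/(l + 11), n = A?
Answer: -5513/53 ≈ -104.02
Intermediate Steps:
A = 3 (A = -6/(-2) = -6*(-½) = 3)
n = 3
Y(l) = 1/(11 + l)
Y(-64) - (14 + 30*n) = 1/(11 - 64) - (14 + 30*3) = 1/(-53) - (14 + 90) = -1/53 - 1*104 = -1/53 - 104 = -5513/53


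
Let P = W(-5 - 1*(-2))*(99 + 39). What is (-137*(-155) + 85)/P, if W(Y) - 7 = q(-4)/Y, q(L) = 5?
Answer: 2665/92 ≈ 28.967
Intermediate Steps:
W(Y) = 7 + 5/Y
P = 736 (P = (7 + 5/(-5 - 1*(-2)))*(99 + 39) = (7 + 5/(-5 + 2))*138 = (7 + 5/(-3))*138 = (7 + 5*(-⅓))*138 = (7 - 5/3)*138 = (16/3)*138 = 736)
(-137*(-155) + 85)/P = (-137*(-155) + 85)/736 = (21235 + 85)*(1/736) = 21320*(1/736) = 2665/92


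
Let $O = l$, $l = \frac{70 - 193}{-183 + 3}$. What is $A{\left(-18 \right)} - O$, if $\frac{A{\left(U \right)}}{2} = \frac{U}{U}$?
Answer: $\frac{79}{60} \approx 1.3167$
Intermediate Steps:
$A{\left(U \right)} = 2$ ($A{\left(U \right)} = 2 \frac{U}{U} = 2 \cdot 1 = 2$)
$l = \frac{41}{60}$ ($l = - \frac{123}{-180} = \left(-123\right) \left(- \frac{1}{180}\right) = \frac{41}{60} \approx 0.68333$)
$O = \frac{41}{60} \approx 0.68333$
$A{\left(-18 \right)} - O = 2 - \frac{41}{60} = \frac{79}{60}$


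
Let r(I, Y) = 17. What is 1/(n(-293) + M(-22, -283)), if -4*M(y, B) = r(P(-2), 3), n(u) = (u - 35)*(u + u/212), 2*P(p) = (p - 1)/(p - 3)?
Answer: 212/20469251 ≈ 1.0357e-5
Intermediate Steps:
P(p) = (-1 + p)/(2*(-3 + p)) (P(p) = ((p - 1)/(p - 3))/2 = ((-1 + p)/(-3 + p))/2 = (-1 + p)/(2*(-3 + p)))
n(u) = 213*u*(-35 + u)/212 (n(u) = (-35 + u)*(u + u*(1/212)) = (-35 + u)*(u + u/212) = (-35 + u)*(213*u/212) = 213*u*(-35 + u)/212)
M(y, B) = -17/4 (M(y, B) = -¼*17 = -17/4)
1/(n(-293) + M(-22, -283)) = 1/((213/212)*(-293)*(-35 - 293) - 17/4) = 1/((213/212)*(-293)*(-328) - 17/4) = 1/(5117538/53 - 17/4) = 1/(20469251/212) = 212/20469251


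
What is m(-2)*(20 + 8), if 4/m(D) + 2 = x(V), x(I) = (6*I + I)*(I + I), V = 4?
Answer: 56/111 ≈ 0.50450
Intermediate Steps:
x(I) = 14*I² (x(I) = (7*I)*(2*I) = 14*I²)
m(D) = 2/111 (m(D) = 4/(-2 + 14*4²) = 4/(-2 + 14*16) = 4/(-2 + 224) = 4/222 = 4*(1/222) = 2/111)
m(-2)*(20 + 8) = 2*(20 + 8)/111 = (2/111)*28 = 56/111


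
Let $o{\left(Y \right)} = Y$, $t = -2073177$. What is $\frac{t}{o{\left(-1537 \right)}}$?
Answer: $\frac{2073177}{1537} \approx 1348.8$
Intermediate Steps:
$\frac{t}{o{\left(-1537 \right)}} = - \frac{2073177}{-1537} = \left(-2073177\right) \left(- \frac{1}{1537}\right) = \frac{2073177}{1537}$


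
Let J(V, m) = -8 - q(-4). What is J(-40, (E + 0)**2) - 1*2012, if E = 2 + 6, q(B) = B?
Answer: -2016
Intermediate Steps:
E = 8
J(V, m) = -4 (J(V, m) = -8 - 1*(-4) = -8 + 4 = -4)
J(-40, (E + 0)**2) - 1*2012 = -4 - 1*2012 = -4 - 2012 = -2016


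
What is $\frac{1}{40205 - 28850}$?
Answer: $\frac{1}{11355} \approx 8.8067 \cdot 10^{-5}$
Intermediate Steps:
$\frac{1}{40205 - 28850} = \frac{1}{11355}$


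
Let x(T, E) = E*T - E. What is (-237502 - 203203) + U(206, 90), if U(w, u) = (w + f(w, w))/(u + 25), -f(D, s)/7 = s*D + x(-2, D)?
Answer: -10194719/23 ≈ -4.4325e+5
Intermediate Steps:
x(T, E) = -E + E*T
f(D, s) = 21*D - 7*D*s (f(D, s) = -7*(s*D + D*(-1 - 2)) = -7*(D*s + D*(-3)) = -7*(D*s - 3*D) = -7*(-3*D + D*s) = 21*D - 7*D*s)
U(w, u) = (w + 7*w*(3 - w))/(25 + u) (U(w, u) = (w + 7*w*(3 - w))/(u + 25) = (w + 7*w*(3 - w))/(25 + u))
(-237502 - 203203) + U(206, 90) = (-237502 - 203203) + 206*(22 - 7*206)/(25 + 90) = -440705 + 206*(22 - 1442)/115 = -440705 + 206*(1/115)*(-1420) = -440705 - 58504/23 = -10194719/23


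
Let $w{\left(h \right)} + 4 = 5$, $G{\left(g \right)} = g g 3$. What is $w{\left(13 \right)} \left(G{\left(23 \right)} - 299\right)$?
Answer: $1288$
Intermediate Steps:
$G{\left(g \right)} = 3 g^{2}$ ($G{\left(g \right)} = g^{2} \cdot 3 = 3 g^{2}$)
$w{\left(h \right)} = 1$ ($w{\left(h \right)} = -4 + 5 = 1$)
$w{\left(13 \right)} \left(G{\left(23 \right)} - 299\right) = 1 \left(3 \cdot 23^{2} - 299\right) = 1 \left(3 \cdot 529 - 299\right) = 1 \left(1587 - 299\right) = 1 \cdot 1288 = 1288$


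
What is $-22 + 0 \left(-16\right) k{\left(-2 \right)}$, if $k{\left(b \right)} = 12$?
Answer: $-22$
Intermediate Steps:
$-22 + 0 \left(-16\right) k{\left(-2 \right)} = -22 + 0 \left(-16\right) 12 = -22 + 0 \cdot 12 = -22 + 0 = -22$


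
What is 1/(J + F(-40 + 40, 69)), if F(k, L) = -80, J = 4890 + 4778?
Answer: 1/9588 ≈ 0.00010430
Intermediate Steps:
J = 9668
1/(J + F(-40 + 40, 69)) = 1/(9668 - 80) = 1/9588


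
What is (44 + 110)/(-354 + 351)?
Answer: -154/3 ≈ -51.333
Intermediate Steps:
(44 + 110)/(-354 + 351) = 154/(-3) = 154*(-⅓) = -154/3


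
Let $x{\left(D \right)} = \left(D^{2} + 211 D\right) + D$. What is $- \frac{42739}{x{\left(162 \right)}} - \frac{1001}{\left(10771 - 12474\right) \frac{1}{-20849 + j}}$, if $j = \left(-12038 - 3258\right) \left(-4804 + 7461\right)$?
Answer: $- \frac{189700955864405}{7937028} \approx -2.3901 \cdot 10^{7}$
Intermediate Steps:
$x{\left(D \right)} = D^{2} + 212 D$
$j = -40641472$ ($j = \left(-15296\right) 2657 = -40641472$)
$- \frac{42739}{x{\left(162 \right)}} - \frac{1001}{\left(10771 - 12474\right) \frac{1}{-20849 + j}} = - \frac{42739}{162 \left(212 + 162\right)} - \frac{1001}{\left(10771 - 12474\right) \frac{1}{-20849 - 40641472}} = - \frac{42739}{162 \cdot 374} - \frac{1001}{\left(-1703\right) \frac{1}{-40662321}} = - \frac{42739}{60588} - \frac{1001}{\left(-1703\right) \left(- \frac{1}{40662321}\right)} = \left(-42739\right) \frac{1}{60588} - \frac{1001}{\frac{1703}{40662321}} = - \frac{42739}{60588} - \frac{3130998717}{131} = - \frac{189700955864405}{7937028}$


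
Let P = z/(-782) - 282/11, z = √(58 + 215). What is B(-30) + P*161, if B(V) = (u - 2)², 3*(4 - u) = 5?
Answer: -408607/99 - 7*√273/34 ≈ -4130.7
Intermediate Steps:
z = √273 ≈ 16.523
u = 7/3 (u = 4 - ⅓*5 = 4 - 5/3 = 7/3 ≈ 2.3333)
B(V) = ⅑ (B(V) = (7/3 - 2)² = (⅓)² = ⅑)
P = -282/11 - √273/782 (P = √273/(-782) - 282/11 = √273*(-1/782) - 282*1/11 = -√273/782 - 282/11 = -282/11 - √273/782 ≈ -25.658)
B(-30) + P*161 = ⅑ + (-282/11 - √273/782)*161 = ⅑ + (-45402/11 - 7*√273/34) = -408607/99 - 7*√273/34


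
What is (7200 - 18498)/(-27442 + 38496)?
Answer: -5649/5527 ≈ -1.0221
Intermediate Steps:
(7200 - 18498)/(-27442 + 38496) = -11298/11054 = -11298*1/11054 = -5649/5527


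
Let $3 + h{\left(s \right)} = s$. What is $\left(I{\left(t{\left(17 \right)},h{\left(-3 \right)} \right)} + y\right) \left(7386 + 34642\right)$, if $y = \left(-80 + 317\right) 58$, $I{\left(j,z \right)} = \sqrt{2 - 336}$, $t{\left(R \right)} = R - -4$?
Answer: $577716888 + 42028 i \sqrt{334} \approx 5.7772 \cdot 10^{8} + 7.6809 \cdot 10^{5} i$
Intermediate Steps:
$t{\left(R \right)} = 4 + R$ ($t{\left(R \right)} = R + 4 = 4 + R$)
$h{\left(s \right)} = -3 + s$
$I{\left(j,z \right)} = i \sqrt{334}$ ($I{\left(j,z \right)} = \sqrt{-334} = i \sqrt{334}$)
$y = 13746$ ($y = 237 \cdot 58 = 13746$)
$\left(I{\left(t{\left(17 \right)},h{\left(-3 \right)} \right)} + y\right) \left(7386 + 34642\right) = \left(i \sqrt{334} + 13746\right) \left(7386 + 34642\right) = \left(13746 + i \sqrt{334}\right) 42028 = 577716888 + 42028 i \sqrt{334}$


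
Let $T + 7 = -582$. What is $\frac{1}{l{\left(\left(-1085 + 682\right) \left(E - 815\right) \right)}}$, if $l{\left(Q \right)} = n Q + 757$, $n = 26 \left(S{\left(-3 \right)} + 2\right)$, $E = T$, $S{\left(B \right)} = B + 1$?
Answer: $\frac{1}{757} \approx 0.001321$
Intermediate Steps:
$S{\left(B \right)} = 1 + B$
$T = -589$ ($T = -7 - 582 = -589$)
$E = -589$
$n = 0$ ($n = 26 \left(\left(1 - 3\right) + 2\right) = 26 \left(-2 + 2\right) = 26 \cdot 0 = 0$)
$l{\left(Q \right)} = 757$ ($l{\left(Q \right)} = 0 Q + 757 = 0 + 757 = 757$)
$\frac{1}{l{\left(\left(-1085 + 682\right) \left(E - 815\right) \right)}} = \frac{1}{757}$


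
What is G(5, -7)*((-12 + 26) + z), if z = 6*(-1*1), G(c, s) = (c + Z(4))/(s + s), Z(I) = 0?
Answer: -20/7 ≈ -2.8571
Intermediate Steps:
G(c, s) = c/(2*s) (G(c, s) = (c + 0)/(s + s) = c/((2*s)) = c*(1/(2*s)) = c/(2*s))
z = -6 (z = 6*(-1) = -6)
G(5, -7)*((-12 + 26) + z) = ((½)*5/(-7))*((-12 + 26) - 6) = ((½)*5*(-⅐))*(14 - 6) = -5/14*8 = -20/7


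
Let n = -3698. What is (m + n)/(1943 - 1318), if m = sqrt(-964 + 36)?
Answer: -3698/625 + 4*I*sqrt(58)/625 ≈ -5.9168 + 0.048741*I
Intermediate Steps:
m = 4*I*sqrt(58) (m = sqrt(-928) = 4*I*sqrt(58) ≈ 30.463*I)
(m + n)/(1943 - 1318) = (4*I*sqrt(58) - 3698)/(1943 - 1318) = (-3698 + 4*I*sqrt(58))/625 = (-3698 + 4*I*sqrt(58))*(1/625) = -3698/625 + 4*I*sqrt(58)/625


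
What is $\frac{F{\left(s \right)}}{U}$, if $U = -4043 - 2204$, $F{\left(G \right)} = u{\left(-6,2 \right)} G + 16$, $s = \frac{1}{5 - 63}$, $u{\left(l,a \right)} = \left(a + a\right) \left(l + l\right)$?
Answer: $- \frac{488}{181163} \approx -0.0026937$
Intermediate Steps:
$u{\left(l,a \right)} = 4 a l$ ($u{\left(l,a \right)} = 2 a 2 l = 4 a l$)
$s = - \frac{1}{58}$ ($s = \frac{1}{-58} = - \frac{1}{58} \approx -0.017241$)
$F{\left(G \right)} = 16 - 48 G$ ($F{\left(G \right)} = 4 \cdot 2 \left(-6\right) G + 16 = - 48 G + 16 = 16 - 48 G$)
$U = -6247$ ($U = -4043 - 2204 = -6247$)
$\frac{F{\left(s \right)}}{U} = \frac{16 - - \frac{24}{29}}{-6247} = \left(16 + \frac{24}{29}\right) \left(- \frac{1}{6247}\right) = \frac{488}{29} \left(- \frac{1}{6247}\right) = - \frac{488}{181163}$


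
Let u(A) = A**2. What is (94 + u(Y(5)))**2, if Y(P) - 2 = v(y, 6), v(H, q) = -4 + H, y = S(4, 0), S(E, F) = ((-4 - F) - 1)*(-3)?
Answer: 69169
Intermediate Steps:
S(E, F) = 15 + 3*F (S(E, F) = (-5 - F)*(-3) = 15 + 3*F)
y = 15 (y = 15 + 3*0 = 15 + 0 = 15)
Y(P) = 13 (Y(P) = 2 + (-4 + 15) = 2 + 11 = 13)
(94 + u(Y(5)))**2 = (94 + 13**2)**2 = (94 + 169)**2 = 263**2 = 69169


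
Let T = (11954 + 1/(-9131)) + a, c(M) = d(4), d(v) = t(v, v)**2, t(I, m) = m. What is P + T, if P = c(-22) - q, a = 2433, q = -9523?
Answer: 218468305/9131 ≈ 23926.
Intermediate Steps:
d(v) = v**2
c(M) = 16 (c(M) = 4**2 = 16)
T = 131367696/9131 (T = (11954 + 1/(-9131)) + 2433 = (11954 - 1/9131) + 2433 = 109151973/9131 + 2433 = 131367696/9131 ≈ 14387.)
P = 9539 (P = 16 - 1*(-9523) = 16 + 9523 = 9539)
P + T = 9539 + 131367696/9131 = 218468305/9131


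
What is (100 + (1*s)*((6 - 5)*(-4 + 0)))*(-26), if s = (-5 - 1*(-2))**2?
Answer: -1664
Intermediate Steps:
s = 9 (s = (-5 + 2)**2 = (-3)**2 = 9)
(100 + (1*s)*((6 - 5)*(-4 + 0)))*(-26) = (100 + (1*9)*((6 - 5)*(-4 + 0)))*(-26) = (100 + 9*(1*(-4)))*(-26) = (100 + 9*(-4))*(-26) = (100 - 36)*(-26) = 64*(-26) = -1664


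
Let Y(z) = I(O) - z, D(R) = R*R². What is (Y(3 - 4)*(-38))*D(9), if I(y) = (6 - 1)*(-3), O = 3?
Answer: 387828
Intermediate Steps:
I(y) = -15 (I(y) = 5*(-3) = -15)
D(R) = R³
Y(z) = -15 - z
(Y(3 - 4)*(-38))*D(9) = ((-15 - (3 - 4))*(-38))*9³ = ((-15 - 1*(-1))*(-38))*729 = ((-15 + 1)*(-38))*729 = -14*(-38)*729 = 532*729 = 387828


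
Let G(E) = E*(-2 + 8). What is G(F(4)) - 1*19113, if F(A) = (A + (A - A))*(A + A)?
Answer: -18921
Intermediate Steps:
F(A) = 2*A² (F(A) = (A + 0)*(2*A) = A*(2*A) = 2*A²)
G(E) = 6*E (G(E) = E*6 = 6*E)
G(F(4)) - 1*19113 = 6*(2*4²) - 1*19113 = 6*(2*16) - 19113 = 6*32 - 19113 = 192 - 19113 = -18921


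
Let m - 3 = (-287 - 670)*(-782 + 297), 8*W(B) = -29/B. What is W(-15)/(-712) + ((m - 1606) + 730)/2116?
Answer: 9895474579/45197760 ≈ 218.94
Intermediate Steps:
W(B) = -29/(8*B) (W(B) = (-29/B)/8 = -29/(8*B))
m = 464148 (m = 3 + (-287 - 670)*(-782 + 297) = 3 - 957*(-485) = 3 + 464145 = 464148)
W(-15)/(-712) + ((m - 1606) + 730)/2116 = -29/8/(-15)/(-712) + ((464148 - 1606) + 730)/2116 = -29/8*(-1/15)*(-1/712) + (462542 + 730)*(1/2116) = (29/120)*(-1/712) + 463272*(1/2116) = -29/85440 + 115818/529 = 9895474579/45197760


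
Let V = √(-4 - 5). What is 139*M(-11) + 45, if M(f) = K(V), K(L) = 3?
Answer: 462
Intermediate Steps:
V = 3*I (V = √(-9) = 3*I ≈ 3.0*I)
M(f) = 3
139*M(-11) + 45 = 139*3 + 45 = 417 + 45 = 462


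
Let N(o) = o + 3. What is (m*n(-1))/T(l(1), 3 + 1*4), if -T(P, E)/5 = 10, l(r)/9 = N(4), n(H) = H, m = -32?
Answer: -16/25 ≈ -0.64000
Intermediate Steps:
N(o) = 3 + o
l(r) = 63 (l(r) = 9*(3 + 4) = 9*7 = 63)
T(P, E) = -50 (T(P, E) = -5*10 = -50)
(m*n(-1))/T(l(1), 3 + 1*4) = -32*(-1)/(-50) = 32*(-1/50) = -16/25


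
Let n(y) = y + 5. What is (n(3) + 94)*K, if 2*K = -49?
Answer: -2499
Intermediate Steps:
n(y) = 5 + y
K = -49/2 (K = (½)*(-49) = -49/2 ≈ -24.500)
(n(3) + 94)*K = ((5 + 3) + 94)*(-49/2) = (8 + 94)*(-49/2) = 102*(-49/2) = -2499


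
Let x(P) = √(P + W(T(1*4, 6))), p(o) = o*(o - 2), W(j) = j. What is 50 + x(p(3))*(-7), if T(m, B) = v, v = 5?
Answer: 50 - 14*√2 ≈ 30.201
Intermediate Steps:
T(m, B) = 5
p(o) = o*(-2 + o)
x(P) = √(5 + P) (x(P) = √(P + 5) = √(5 + P))
50 + x(p(3))*(-7) = 50 + √(5 + 3*(-2 + 3))*(-7) = 50 + √(5 + 3*1)*(-7) = 50 + √(5 + 3)*(-7) = 50 + √8*(-7) = 50 + (2*√2)*(-7) = 50 - 14*√2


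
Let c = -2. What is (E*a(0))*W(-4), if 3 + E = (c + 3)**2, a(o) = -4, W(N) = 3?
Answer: 24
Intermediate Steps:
E = -2 (E = -3 + (-2 + 3)**2 = -3 + 1**2 = -3 + 1 = -2)
(E*a(0))*W(-4) = -2*(-4)*3 = 8*3 = 24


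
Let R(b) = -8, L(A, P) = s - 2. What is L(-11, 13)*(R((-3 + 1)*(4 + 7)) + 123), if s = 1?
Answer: -115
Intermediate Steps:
L(A, P) = -1 (L(A, P) = 1 - 2 = -1)
L(-11, 13)*(R((-3 + 1)*(4 + 7)) + 123) = -(-8 + 123) = -1*115 = -115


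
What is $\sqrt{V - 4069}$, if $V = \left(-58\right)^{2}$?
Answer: $i \sqrt{705} \approx 26.552 i$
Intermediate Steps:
$V = 3364$
$\sqrt{V - 4069} = \sqrt{3364 - 4069} = \sqrt{-705} = i \sqrt{705}$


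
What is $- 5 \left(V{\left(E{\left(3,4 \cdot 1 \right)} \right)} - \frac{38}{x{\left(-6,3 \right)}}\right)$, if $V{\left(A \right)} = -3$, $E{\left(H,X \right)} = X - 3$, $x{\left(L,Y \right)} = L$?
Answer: $- \frac{50}{3} \approx -16.667$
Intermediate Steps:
$E{\left(H,X \right)} = -3 + X$ ($E{\left(H,X \right)} = X - 3 = -3 + X$)
$- 5 \left(V{\left(E{\left(3,4 \cdot 1 \right)} \right)} - \frac{38}{x{\left(-6,3 \right)}}\right) = - 5 \left(-3 - \frac{38}{-6}\right) = - 5 \left(-3 - - \frac{19}{3}\right) = - 5 \left(-3 + \frac{19}{3}\right) = \left(-5\right) \frac{10}{3} = - \frac{50}{3}$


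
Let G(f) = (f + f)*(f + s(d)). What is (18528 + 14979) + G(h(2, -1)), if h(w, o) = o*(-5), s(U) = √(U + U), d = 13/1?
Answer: 33557 + 10*√26 ≈ 33608.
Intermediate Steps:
d = 13 (d = 13*1 = 13)
s(U) = √2*√U (s(U) = √(2*U) = √2*√U)
h(w, o) = -5*o
G(f) = 2*f*(f + √26) (G(f) = (f + f)*(f + √2*√13) = (2*f)*(f + √26) = 2*f*(f + √26))
(18528 + 14979) + G(h(2, -1)) = (18528 + 14979) + 2*(-5*(-1))*(-5*(-1) + √26) = 33507 + 2*5*(5 + √26) = 33507 + (50 + 10*√26) = 33557 + 10*√26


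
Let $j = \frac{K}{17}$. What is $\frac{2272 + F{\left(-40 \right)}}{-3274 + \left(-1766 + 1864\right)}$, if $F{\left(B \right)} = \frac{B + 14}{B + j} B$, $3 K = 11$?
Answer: $- \frac{569606}{805513} \approx -0.70713$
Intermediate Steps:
$K = \frac{11}{3}$ ($K = \frac{1}{3} \cdot 11 = \frac{11}{3} \approx 3.6667$)
$j = \frac{11}{51}$ ($j = \frac{11}{3 \cdot 17} = \frac{11}{3} \cdot \frac{1}{17} = \frac{11}{51} \approx 0.21569$)
$F{\left(B \right)} = \frac{B \left(14 + B\right)}{\frac{11}{51} + B}$ ($F{\left(B \right)} = \frac{B + 14}{B + \frac{11}{51}} B = \frac{14 + B}{\frac{11}{51} + B} B = \frac{B \left(14 + B\right)}{\frac{11}{51} + B}$)
$\frac{2272 + F{\left(-40 \right)}}{-3274 + \left(-1766 + 1864\right)} = \frac{2272 + 51 \left(-40\right) \frac{1}{11 + 51 \left(-40\right)} \left(14 - 40\right)}{-3274 + \left(-1766 + 1864\right)} = \frac{2272 + 51 \left(-40\right) \frac{1}{11 - 2040} \left(-26\right)}{-3274 + 98} = \frac{2272 + 51 \left(-40\right) \frac{1}{-2029} \left(-26\right)}{-3176} = \left(2272 + 51 \left(-40\right) \left(- \frac{1}{2029}\right) \left(-26\right)\right) \left(- \frac{1}{3176}\right) = \left(2272 - \frac{53040}{2029}\right) \left(- \frac{1}{3176}\right) = \frac{4556848}{2029} \left(- \frac{1}{3176}\right) = - \frac{569606}{805513}$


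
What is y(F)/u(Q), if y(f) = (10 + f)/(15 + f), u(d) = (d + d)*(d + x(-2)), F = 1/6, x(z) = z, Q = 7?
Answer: 61/6370 ≈ 0.0095761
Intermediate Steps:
F = 1/6 ≈ 0.16667
u(d) = 2*d*(-2 + d) (u(d) = (d + d)*(d - 2) = (2*d)*(-2 + d) = 2*d*(-2 + d))
y(f) = (10 + f)/(15 + f)
y(F)/u(Q) = ((10 + 1/6)/(15 + 1/6))/((2*7*(-2 + 7))) = ((61/6)/(91/6))/((2*7*5)) = ((6/91)*(61/6))/70 = (61/91)*(1/70) = 61/6370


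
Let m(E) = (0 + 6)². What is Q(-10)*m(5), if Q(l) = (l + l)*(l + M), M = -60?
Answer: 50400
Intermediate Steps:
Q(l) = 2*l*(-60 + l) (Q(l) = (l + l)*(l - 60) = (2*l)*(-60 + l) = 2*l*(-60 + l))
m(E) = 36 (m(E) = 6² = 36)
Q(-10)*m(5) = (2*(-10)*(-60 - 10))*36 = (2*(-10)*(-70))*36 = 1400*36 = 50400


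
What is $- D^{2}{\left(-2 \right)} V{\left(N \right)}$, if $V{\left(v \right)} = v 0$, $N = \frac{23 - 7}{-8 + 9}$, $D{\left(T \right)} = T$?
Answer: $0$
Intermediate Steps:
$N = 16$ ($N = \frac{16}{1} = 16 \cdot 1 = 16$)
$V{\left(v \right)} = 0$
$- D^{2}{\left(-2 \right)} V{\left(N \right)} = - \left(-2\right)^{2} \cdot 0 = \left(-1\right) 4 \cdot 0 = \left(-4\right) 0 = 0$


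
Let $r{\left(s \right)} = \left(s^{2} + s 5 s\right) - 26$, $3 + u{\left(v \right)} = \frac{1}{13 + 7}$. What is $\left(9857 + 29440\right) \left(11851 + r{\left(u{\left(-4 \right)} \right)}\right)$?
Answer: $\frac{93347783571}{200} \approx 4.6674 \cdot 10^{8}$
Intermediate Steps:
$u{\left(v \right)} = - \frac{59}{20}$ ($u{\left(v \right)} = -3 + \frac{1}{13 + 7} = -3 + \frac{1}{20} = - \frac{59}{20}$)
$r{\left(s \right)} = -26 + 6 s^{2}$ ($r{\left(s \right)} = \left(s^{2} + 5 s s\right) - 26 = \left(s^{2} + 5 s^{2}\right) - 26 = 6 s^{2} - 26 = -26 + 6 s^{2}$)
$\left(9857 + 29440\right) \left(11851 + r{\left(u{\left(-4 \right)} \right)}\right) = \left(9857 + 29440\right) \left(11851 - \left(26 - 6 \left(- \frac{59}{20}\right)^{2}\right)\right) = 39297 \left(11851 + \left(-26 + 6 \cdot \frac{3481}{400}\right)\right) = 39297 \left(11851 + \left(-26 + \frac{10443}{200}\right)\right) = 39297 \left(11851 + \frac{5243}{200}\right) = 39297 \cdot \frac{2375443}{200} = \frac{93347783571}{200}$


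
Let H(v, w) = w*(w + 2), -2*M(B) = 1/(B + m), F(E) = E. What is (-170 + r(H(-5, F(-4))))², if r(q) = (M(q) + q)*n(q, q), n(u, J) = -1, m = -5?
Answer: 1138489/36 ≈ 31625.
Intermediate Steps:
M(B) = -1/(2*(-5 + B)) (M(B) = -1/(2*(B - 5)) = -1/(2*(-5 + B)))
H(v, w) = w*(2 + w)
r(q) = 1/(-10 + 2*q) - q (r(q) = (-1/(-10 + 2*q) + q)*(-1) = (q - 1/(-10 + 2*q))*(-1) = 1/(-10 + 2*q) - q)
(-170 + r(H(-5, F(-4))))² = (-170 + (½ - (-4*(2 - 4))*(-5 - 4*(2 - 4)))/(-5 - 4*(2 - 4)))² = (-170 + (½ - (-4*(-2))*(-5 - 4*(-2)))/(-5 - 4*(-2)))² = (-170 + (½ - 1*8*(-5 + 8))/(-5 + 8))² = (-170 + (½ - 1*8*3)/3)² = (-170 + (½ - 24)/3)² = (-170 + (⅓)*(-47/2))² = (-170 - 47/6)² = (-1067/6)² = 1138489/36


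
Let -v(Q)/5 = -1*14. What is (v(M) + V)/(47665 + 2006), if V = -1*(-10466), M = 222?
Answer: 3512/16557 ≈ 0.21212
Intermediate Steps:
v(Q) = 70 (v(Q) = -(-5)*14 = -5*(-14) = 70)
V = 10466
(v(M) + V)/(47665 + 2006) = (70 + 10466)/(47665 + 2006) = 10536/49671 = 10536*(1/49671) = 3512/16557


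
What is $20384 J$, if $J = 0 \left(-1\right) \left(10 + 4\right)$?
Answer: $0$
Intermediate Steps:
$J = 0$ ($J = 0 \cdot 14 = 0$)
$20384 J = 20384 \cdot 0 = 0$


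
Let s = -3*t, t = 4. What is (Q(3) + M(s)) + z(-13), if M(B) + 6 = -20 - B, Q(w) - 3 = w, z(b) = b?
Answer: -21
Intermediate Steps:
Q(w) = 3 + w
s = -12 (s = -3*4 = -12)
M(B) = -26 - B (M(B) = -6 + (-20 - B) = -26 - B)
(Q(3) + M(s)) + z(-13) = ((3 + 3) + (-26 - 1*(-12))) - 13 = (6 + (-26 + 12)) - 13 = (6 - 14) - 13 = -8 - 13 = -21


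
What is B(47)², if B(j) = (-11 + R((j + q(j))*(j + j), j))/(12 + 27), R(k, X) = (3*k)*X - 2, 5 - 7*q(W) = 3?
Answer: 19245619842289/74529 ≈ 2.5823e+8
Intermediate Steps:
q(W) = 2/7 (q(W) = 5/7 - ⅐*3 = 5/7 - 3/7 = 2/7)
R(k, X) = -2 + 3*X*k (R(k, X) = 3*X*k - 2 = -2 + 3*X*k)
B(j) = -⅓ + 2*j²*(2/7 + j)/13 (B(j) = (-11 + (-2 + 3*j*((j + 2/7)*(j + j))))/(12 + 27) = (-11 + (-2 + 3*j*((2/7 + j)*(2*j))))/39 = (-11 + (-2 + 3*j*(2*j*(2/7 + j))))*(1/39) = (-11 + (-2 + 6*j²*(2/7 + j)))*(1/39) = (-13 + 6*j²*(2/7 + j))*(1/39) = -⅓ + 2*j²*(2/7 + j)/13)
B(47)² = (-⅓ + (1/273)*47²*(12 + 42*47))² = (-⅓ + (1/273)*2209*(12 + 1974))² = (-⅓ + (1/273)*2209*1986)² = (-⅓ + 1462358/91)² = (4386983/273)² = 19245619842289/74529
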